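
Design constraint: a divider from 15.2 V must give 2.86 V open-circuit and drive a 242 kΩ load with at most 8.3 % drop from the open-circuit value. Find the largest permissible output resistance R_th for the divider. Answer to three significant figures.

R_th ≤ 21.9 kΩ

Loading drop = R_th/(R_th + R_L) ≤ 0.0830, so R_th ≤ R_L · ε/(1−ε) = 242 kΩ × 0.0830/0.9170 = 21.9 kΩ.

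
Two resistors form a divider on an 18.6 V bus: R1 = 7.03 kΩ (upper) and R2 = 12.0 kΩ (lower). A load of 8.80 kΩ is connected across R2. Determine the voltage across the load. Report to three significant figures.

The load sits in parallel with R2: R2‖R_L = (12.0 × 8.80) / (12.0 + 8.80) = 5.077 kΩ.
V_out = 18.6 × 5.077 / (7.03 + 5.077) = 18.6 × 5.077/12.11 = 7.80 V.
(Unloaded it would have been 11.7 V.)

V_out ≈ 7.80 V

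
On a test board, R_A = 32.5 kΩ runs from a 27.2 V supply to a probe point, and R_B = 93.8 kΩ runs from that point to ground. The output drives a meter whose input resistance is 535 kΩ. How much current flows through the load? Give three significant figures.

I_L ≈ 0.0361 mA

R_B‖R_L = 79.81 kΩ; V_out = 27.2 × 79.81/112.3 = 19.33 V.
I_L = V_out / R_L = 19.33 / 535 kΩ = 0.0361 mA.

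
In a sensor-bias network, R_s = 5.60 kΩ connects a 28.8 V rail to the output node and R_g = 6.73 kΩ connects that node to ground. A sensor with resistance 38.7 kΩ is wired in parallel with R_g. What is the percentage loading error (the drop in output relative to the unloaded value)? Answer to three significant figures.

The divider's output (Thévenin) resistance is R_s‖R_g = 3.057 kΩ.
Fractional drop under load = R_th/(R_th + R_L) = 3.057 / (3.057 + 38.7) = 0.07320.
So the output falls by 7.32 %.

7.32 %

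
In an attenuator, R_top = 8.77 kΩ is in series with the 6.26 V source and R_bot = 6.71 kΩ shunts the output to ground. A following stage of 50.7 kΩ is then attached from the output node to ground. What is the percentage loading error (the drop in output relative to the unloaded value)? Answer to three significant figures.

6.97 %

The divider's output (Thévenin) resistance is R_top‖R_bot = 3.801 kΩ.
Fractional drop under load = R_th/(R_th + R_L) = 3.801 / (3.801 + 50.7) = 0.06975.
So the output falls by 6.97 %.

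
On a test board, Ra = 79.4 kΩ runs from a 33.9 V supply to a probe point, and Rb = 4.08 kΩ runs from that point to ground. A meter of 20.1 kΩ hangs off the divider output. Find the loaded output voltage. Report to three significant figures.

The load sits in parallel with Rb: Rb‖R_L = (4.08 × 20.1) / (4.08 + 20.1) = 3.392 kΩ.
V_out = 33.9 × 3.392 / (79.4 + 3.392) = 33.9 × 3.392/82.79 = 1.39 V.

V_out ≈ 1.39 V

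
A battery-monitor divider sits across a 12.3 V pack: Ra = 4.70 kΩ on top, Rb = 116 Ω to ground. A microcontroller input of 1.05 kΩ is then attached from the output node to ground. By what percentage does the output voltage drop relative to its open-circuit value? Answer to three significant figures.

9.73 %

Unloaded V = 12.3 × 116/4816 = 0.29626 V.
Loaded: Rb‖R_L = 104.5 Ω, giving V = 12.3 × 104.5/4804 = 0.26743 V.
Drop = (0.29626 − 0.26743) / 0.29626 = 9.73 %.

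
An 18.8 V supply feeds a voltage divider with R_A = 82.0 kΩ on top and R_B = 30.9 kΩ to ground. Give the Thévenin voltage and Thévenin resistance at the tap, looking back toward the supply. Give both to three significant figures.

V_th is the open-circuit tap voltage: 18.8 × 30.9/(82.0 + 30.9) = 5.15 V.
With the supply zeroed, R_A and R_B appear in parallel from the tap: R_th = R_A‖R_B = (82.0 × 30.9)/112.9 = 22.4 kΩ.

V_th = 5.15 V, R_th = 22.4 kΩ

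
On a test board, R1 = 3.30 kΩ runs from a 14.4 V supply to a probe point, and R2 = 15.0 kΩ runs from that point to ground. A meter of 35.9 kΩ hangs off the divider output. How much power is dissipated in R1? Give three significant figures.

P ≈ 3.55 mW

Total resistance from the source is R1 + (R2‖R_L) = 13.88 kΩ, so I = 14.4/13.88 kΩ = 1.037 mA.
P = I²·R1 = (1.037 mA)² × 3.30 kΩ = 3.55 mW.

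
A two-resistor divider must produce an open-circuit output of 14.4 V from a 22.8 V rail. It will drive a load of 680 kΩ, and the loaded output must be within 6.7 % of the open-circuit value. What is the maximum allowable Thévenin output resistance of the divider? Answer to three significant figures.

R_th ≤ 48.8 kΩ

Loading drop = R_th/(R_th + R_L) ≤ 0.0670, so R_th ≤ R_L · ε/(1−ε) = 680 kΩ × 0.0670/0.9330 = 48.8 kΩ.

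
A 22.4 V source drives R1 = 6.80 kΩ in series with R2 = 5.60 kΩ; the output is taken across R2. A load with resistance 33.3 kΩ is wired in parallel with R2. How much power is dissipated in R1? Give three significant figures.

Total resistance from the source is R1 + (R2‖R_L) = 11.59 kΩ, so I = 22.4/11.59 kΩ = 1.932 mA.
P = I²·R1 = (1.932 mA)² × 6.80 kΩ = 25.4 mW.

P ≈ 25.4 mW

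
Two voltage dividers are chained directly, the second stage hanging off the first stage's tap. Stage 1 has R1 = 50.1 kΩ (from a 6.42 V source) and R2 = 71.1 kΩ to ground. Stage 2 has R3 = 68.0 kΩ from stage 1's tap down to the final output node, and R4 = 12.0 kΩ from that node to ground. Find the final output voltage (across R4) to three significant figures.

V_out ≈ 0.413 V

Stage 2 presents R3+R4 = 80.00 kΩ as a load on stage 1's tap.
Stage 1's lower leg becomes R2‖(R3+R4) = 37.64 kΩ, so V_mid = 6.42 × 37.64/87.74 = 2.754 V.
Stage 2 is itself unloaded: V_out = V_mid × R4/(R3+R4) = 2.754 × 12.0/80.00 = 0.413 V.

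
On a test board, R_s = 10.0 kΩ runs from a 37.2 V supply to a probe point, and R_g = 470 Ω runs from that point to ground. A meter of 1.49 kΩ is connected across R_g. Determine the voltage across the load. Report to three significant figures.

The load sits in parallel with R_g: R_g‖R_L = (470 × 1490) / (470 + 1490) = 357.3 Ω.
V_out = 37.2 × 357.3 / (10000 + 357.3) = 37.2 × 357.3/10360 = 1.28 V.
(Unloaded it would have been 1.67 V.)

V_out ≈ 1.28 V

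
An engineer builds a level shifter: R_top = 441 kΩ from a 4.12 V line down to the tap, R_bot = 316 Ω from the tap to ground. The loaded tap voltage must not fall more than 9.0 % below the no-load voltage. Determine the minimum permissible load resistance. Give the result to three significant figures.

R_L(min) ≈ 3.19 kΩ

Output resistance R_th = R_top‖R_bot = (441000 × 316)/441300 = 315.8 Ω.
The fractional drop is R_th/(R_th + R_L); requiring this ≤ 0.0900 gives R_L ≥ R_th(1/0.0900 − 1) = 315.8 × 10.11 = 3.19 kΩ.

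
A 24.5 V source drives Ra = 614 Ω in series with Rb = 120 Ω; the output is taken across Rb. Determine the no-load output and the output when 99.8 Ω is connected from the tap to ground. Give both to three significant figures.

Unloaded: 4.01 V; loaded: 2.00 V

Open-circuit: V = 24.5 × 120/(614 + 120) = 4.01 V.
With the load, Rb becomes Rb‖R_L = 54.49 Ω, so V = 24.5 × 54.49/668.5 = 2.00 V.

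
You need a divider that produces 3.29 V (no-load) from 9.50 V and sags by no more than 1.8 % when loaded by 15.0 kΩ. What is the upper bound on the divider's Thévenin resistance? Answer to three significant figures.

R_th ≤ 275 Ω

Loading drop = R_th/(R_th + R_L) ≤ 0.0180, so R_th ≤ R_L · ε/(1−ε) = 15.0 kΩ × 0.0180/0.9820 = 275 Ω.
(Any R1, R2 with R2/(R1+R2) = 0.346 and R1‖R2 ≤ 275 Ω will meet the spec.)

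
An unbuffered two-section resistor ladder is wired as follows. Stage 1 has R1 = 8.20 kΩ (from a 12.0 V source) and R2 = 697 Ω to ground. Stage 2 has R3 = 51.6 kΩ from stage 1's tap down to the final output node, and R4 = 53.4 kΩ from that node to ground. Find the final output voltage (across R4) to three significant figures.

Stage 2 presents R3+R4 = 105000 Ω as a load on stage 1's tap.
Stage 1's lower leg becomes R2‖(R3+R4) = 692.4 Ω, so V_mid = 12.0 × 692.4/8892 = 0.9344 V.
Stage 2 is itself unloaded: V_out = V_mid × R4/(R3+R4) = 0.9344 × 53400/105000 = 0.475 V.

V_out ≈ 0.475 V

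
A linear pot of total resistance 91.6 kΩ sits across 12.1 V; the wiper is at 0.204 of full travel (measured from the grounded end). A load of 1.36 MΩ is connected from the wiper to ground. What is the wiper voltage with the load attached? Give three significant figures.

V ≈ 2.44 V

The wiper splits the pot into (1−α)R = 72.91 kΩ above and αR = 18.69 kΩ below.
Lower section ‖ load = 18.43 kΩ.
V_wiper = 12.1 × 18.43/(72.91 + 18.43) = 2.44 V.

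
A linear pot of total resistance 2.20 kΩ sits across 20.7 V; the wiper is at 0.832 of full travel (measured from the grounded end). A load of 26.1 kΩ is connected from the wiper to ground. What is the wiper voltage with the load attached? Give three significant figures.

The wiper splits the pot into (1−α)R = 369.6 Ω above and αR = 1830 Ω below.
Lower section ‖ load = 1710 Ω.
V_wiper = 20.7 × 1710/(369.6 + 1710) = 17.0 V.

V ≈ 17.0 V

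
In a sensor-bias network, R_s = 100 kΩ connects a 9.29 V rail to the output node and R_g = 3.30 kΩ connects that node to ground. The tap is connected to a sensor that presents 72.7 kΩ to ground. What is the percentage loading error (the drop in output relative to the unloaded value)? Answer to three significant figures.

The divider's output (Thévenin) resistance is R_s‖R_g = 3.195 kΩ.
Fractional drop under load = R_th/(R_th + R_L) = 3.195 / (3.195 + 72.7) = 0.04209.
So the output falls by 4.21 %.

4.21 %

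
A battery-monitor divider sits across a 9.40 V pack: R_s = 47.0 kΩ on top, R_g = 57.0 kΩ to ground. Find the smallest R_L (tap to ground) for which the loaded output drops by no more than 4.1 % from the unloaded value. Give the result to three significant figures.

R_L(min) ≈ 603 kΩ

Output resistance R_th = R_s‖R_g = (47.0 × 57.0)/104.0 = 25.76 kΩ.
The fractional drop is R_th/(R_th + R_L); requiring this ≤ 0.0410 gives R_L ≥ R_th(1/0.0410 − 1) = 25.76 × 23.39 = 603 kΩ.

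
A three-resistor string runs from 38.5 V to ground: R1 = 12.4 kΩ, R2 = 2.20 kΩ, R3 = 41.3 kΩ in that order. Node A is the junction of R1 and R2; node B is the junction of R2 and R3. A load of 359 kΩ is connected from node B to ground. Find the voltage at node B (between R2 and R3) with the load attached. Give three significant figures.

V ≈ 27.6 V

At node B, R3 is in parallel with the load: R3‖R_L = 37.04 kΩ.
Below node A the resistance is R2 + (R3‖R_L) = 39.24 kΩ, so V_A = 38.5 × 39.24/51.64 = 29.26 V.
Then V_B = V_A × (R3‖R_L)/(R2 + R3‖R_L) = 29.26 × 37.04/39.24 = 27.6 V.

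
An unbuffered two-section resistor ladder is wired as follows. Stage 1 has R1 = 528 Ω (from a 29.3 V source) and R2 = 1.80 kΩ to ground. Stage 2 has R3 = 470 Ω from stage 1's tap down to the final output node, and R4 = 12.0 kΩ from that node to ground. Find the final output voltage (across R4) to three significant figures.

V_out ≈ 21.1 V

Stage 2 presents R3+R4 = 12470 Ω as a load on stage 1's tap.
Stage 1's lower leg becomes R2‖(R3+R4) = 1573 Ω, so V_mid = 29.3 × 1573/2101 = 21.94 V.
Stage 2 is itself unloaded: V_out = V_mid × R4/(R3+R4) = 21.94 × 12000/12470 = 21.1 V.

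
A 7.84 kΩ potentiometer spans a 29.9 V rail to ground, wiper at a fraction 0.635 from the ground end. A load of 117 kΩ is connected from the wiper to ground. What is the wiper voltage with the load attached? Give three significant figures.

V ≈ 18.7 V

The wiper splits the pot into (1−α)R = 2.862 kΩ above and αR = 4.978 kΩ below.
Lower section ‖ load = 4.775 kΩ.
V_wiper = 29.9 × 4.775/(2.862 + 4.775) = 18.7 V.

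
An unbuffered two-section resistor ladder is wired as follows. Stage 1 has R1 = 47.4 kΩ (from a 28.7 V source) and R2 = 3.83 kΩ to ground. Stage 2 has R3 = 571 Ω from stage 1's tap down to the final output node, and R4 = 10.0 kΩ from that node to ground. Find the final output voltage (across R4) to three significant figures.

V_out ≈ 1.52 V

Stage 2 presents R3+R4 = 10570 Ω as a load on stage 1's tap.
Stage 1's lower leg becomes R2‖(R3+R4) = 2811 Ω, so V_mid = 28.7 × 2811/50210 = 1.607 V.
Stage 2 is itself unloaded: V_out = V_mid × R4/(R3+R4) = 1.607 × 10000/10570 = 1.52 V.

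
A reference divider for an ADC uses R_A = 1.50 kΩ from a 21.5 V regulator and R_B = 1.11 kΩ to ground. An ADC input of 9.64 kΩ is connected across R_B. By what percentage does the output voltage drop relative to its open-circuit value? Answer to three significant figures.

6.21 %

The divider's output (Thévenin) resistance is R_A‖R_B = 0.6379 kΩ.
Fractional drop under load = R_th/(R_th + R_L) = 0.6379 / (0.6379 + 9.64) = 0.06207.
So the output falls by 6.21 %.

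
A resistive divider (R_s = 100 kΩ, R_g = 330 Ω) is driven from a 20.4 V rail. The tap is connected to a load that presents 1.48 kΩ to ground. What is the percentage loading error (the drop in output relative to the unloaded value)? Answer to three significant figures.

Unloaded V = 20.4 × 330/100300 = 0.06710 V.
Loaded: R_g‖R_L = 269.8 Ω, giving V = 20.4 × 269.8/100300 = 0.05490 V.
Drop = (0.06710 − 0.05490) / 0.06710 = 18.2 %.

18.2 %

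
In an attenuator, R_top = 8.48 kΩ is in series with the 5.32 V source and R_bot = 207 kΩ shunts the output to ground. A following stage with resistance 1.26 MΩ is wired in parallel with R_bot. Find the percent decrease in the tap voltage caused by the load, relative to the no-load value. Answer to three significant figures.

The divider's output (Thévenin) resistance is R_top‖R_bot = 8.146 kΩ.
Fractional drop under load = R_th/(R_th + R_L) = 8.146 / (8.146 + 1260) = 0.006424.
So the output falls by 0.642 %.

0.642 %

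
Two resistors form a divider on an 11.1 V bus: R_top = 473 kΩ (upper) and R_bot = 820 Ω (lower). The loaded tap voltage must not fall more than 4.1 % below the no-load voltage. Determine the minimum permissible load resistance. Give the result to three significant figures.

Output resistance R_th = R_top‖R_bot = (473000 × 820)/473800 = 818.6 Ω.
The fractional drop is R_th/(R_th + R_L); requiring this ≤ 0.0410 gives R_L ≥ R_th(1/0.0410 − 1) = 818.6 × 23.39 = 19.1 kΩ.

R_L(min) ≈ 19.1 kΩ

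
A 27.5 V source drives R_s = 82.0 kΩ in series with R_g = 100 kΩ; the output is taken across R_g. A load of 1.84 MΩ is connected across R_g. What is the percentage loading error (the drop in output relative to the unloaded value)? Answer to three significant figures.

The divider's output (Thévenin) resistance is R_s‖R_g = 45.05 kΩ.
Fractional drop under load = R_th/(R_th + R_L) = 45.05 / (45.05 + 1840) = 0.02390.
So the output falls by 2.39 %.

2.39 %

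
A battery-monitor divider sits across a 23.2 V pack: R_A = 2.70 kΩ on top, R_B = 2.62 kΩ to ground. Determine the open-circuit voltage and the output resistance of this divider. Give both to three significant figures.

V_th = 11.4 V, R_th = 1.33 kΩ

V_th is the open-circuit tap voltage: 23.2 × 2.62/(2.70 + 2.62) = 11.4 V.
With the supply zeroed, R_A and R_B appear in parallel from the tap: R_th = R_A‖R_B = (2.70 × 2.62)/5.320 = 1.33 kΩ.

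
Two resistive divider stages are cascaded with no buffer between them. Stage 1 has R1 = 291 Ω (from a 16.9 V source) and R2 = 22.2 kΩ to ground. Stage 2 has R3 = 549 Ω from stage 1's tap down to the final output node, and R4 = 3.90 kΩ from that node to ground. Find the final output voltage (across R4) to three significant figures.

Stage 2 presents R3+R4 = 4449 Ω as a load on stage 1's tap.
Stage 1's lower leg becomes R2‖(R3+R4) = 3706 Ω, so V_mid = 16.9 × 3706/3997 = 15.67 V.
Stage 2 is itself unloaded: V_out = V_mid × R4/(R3+R4) = 15.67 × 3900/4449 = 13.7 V.

V_out ≈ 13.7 V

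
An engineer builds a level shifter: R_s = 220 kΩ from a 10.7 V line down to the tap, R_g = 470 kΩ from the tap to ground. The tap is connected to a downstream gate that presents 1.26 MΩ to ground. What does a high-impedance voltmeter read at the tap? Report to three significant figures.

The load sits in parallel with R_g: R_g‖R_L = (470 × 1260) / (470 + 1260) = 342.3 kΩ.
V_out = 10.7 × 342.3 / (220 + 342.3) = 10.7 × 342.3/562.3 = 6.51 V.

V_out ≈ 6.51 V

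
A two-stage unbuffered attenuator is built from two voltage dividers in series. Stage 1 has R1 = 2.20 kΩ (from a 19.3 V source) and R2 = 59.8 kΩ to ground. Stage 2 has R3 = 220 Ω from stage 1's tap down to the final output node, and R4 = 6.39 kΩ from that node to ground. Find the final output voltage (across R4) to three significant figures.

V_out ≈ 13.6 V

Stage 2 presents R3+R4 = 6610 Ω as a load on stage 1's tap.
Stage 1's lower leg becomes R2‖(R3+R4) = 5952 Ω, so V_mid = 19.3 × 5952/8152 = 14.09 V.
Stage 2 is itself unloaded: V_out = V_mid × R4/(R3+R4) = 14.09 × 6390/6610 = 13.6 V.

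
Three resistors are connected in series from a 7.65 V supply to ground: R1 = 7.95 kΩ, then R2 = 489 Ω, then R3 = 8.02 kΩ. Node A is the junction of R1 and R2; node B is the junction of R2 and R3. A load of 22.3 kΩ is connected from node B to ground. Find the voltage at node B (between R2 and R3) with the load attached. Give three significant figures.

At node B, R3 is in parallel with the load: R3‖R_L = 5899 Ω.
Below node A the resistance is R2 + (R3‖R_L) = 6388 Ω, so V_A = 7.65 × 6388/14340 = 3.408 V.
Then V_B = V_A × (R3‖R_L)/(R2 + R3‖R_L) = 3.408 × 5899/6388 = 3.15 V.

V ≈ 3.15 V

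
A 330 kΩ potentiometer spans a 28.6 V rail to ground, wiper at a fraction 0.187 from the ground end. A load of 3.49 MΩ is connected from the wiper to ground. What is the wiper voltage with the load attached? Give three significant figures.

V ≈ 5.27 V

The wiper splits the pot into (1−α)R = 268.3 kΩ above and αR = 61.71 kΩ below.
Lower section ‖ load = 60.64 kΩ.
V_wiper = 28.6 × 60.64/(268.3 + 60.64) = 5.27 V.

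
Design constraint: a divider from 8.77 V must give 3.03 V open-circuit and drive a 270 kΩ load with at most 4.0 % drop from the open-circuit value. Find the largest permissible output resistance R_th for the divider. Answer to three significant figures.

R_th ≤ 11.2 kΩ

Loading drop = R_th/(R_th + R_L) ≤ 0.0400, so R_th ≤ R_L · ε/(1−ε) = 270 kΩ × 0.0400/0.9600 = 11.2 kΩ.
(Any R1, R2 with R2/(R1+R2) = 0.345 and R1‖R2 ≤ 11.2 kΩ will meet the spec.)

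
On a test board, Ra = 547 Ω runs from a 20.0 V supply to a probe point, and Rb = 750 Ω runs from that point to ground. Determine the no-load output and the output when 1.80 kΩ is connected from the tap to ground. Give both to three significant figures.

Unloaded: 11.6 V; loaded: 9.84 V

Open-circuit: V = 20.0 × 750/(547 + 750) = 11.6 V.
With the load, Rb becomes Rb‖R_L = 529.4 Ω, so V = 20.0 × 529.4/1076 = 9.84 V.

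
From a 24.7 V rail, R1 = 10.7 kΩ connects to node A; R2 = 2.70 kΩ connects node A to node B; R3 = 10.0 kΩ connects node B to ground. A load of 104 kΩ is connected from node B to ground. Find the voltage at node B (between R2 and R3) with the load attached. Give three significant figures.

At node B, R3 is in parallel with the load: R3‖R_L = 9.123 kΩ.
Below node A the resistance is R2 + (R3‖R_L) = 11.82 kΩ, so V_A = 24.7 × 11.82/22.52 = 12.97 V.
Then V_B = V_A × (R3‖R_L)/(R2 + R3‖R_L) = 12.97 × 9.123/11.82 = 10.0 V.

V ≈ 10.0 V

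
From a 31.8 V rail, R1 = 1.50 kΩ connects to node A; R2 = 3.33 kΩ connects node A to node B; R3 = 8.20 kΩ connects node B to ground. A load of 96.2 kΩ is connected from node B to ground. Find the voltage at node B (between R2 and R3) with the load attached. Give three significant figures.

At node B, R3 is in parallel with the load: R3‖R_L = 7.556 kΩ.
Below node A the resistance is R2 + (R3‖R_L) = 10.89 kΩ, so V_A = 31.8 × 10.89/12.39 = 27.95 V.
Then V_B = V_A × (R3‖R_L)/(R2 + R3‖R_L) = 27.95 × 7.556/10.89 = 19.4 V.

V ≈ 19.4 V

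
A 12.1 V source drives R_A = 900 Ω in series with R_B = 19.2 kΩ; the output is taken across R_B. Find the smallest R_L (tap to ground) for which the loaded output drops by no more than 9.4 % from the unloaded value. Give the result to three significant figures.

Output resistance R_th = R_A‖R_B = (900 × 19200)/20100 = 859.7 Ω.
The fractional drop is R_th/(R_th + R_L); requiring this ≤ 0.0940 gives R_L ≥ R_th(1/0.0940 − 1) = 859.7 × 9.638 = 8.29 kΩ.

R_L(min) ≈ 8.29 kΩ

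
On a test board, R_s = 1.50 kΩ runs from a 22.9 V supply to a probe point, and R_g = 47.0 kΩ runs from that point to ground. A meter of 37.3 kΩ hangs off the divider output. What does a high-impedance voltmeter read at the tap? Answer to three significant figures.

The load sits in parallel with R_g: R_g‖R_L = (47.0 × 37.3) / (47.0 + 37.3) = 20.80 kΩ.
V_out = 22.9 × 20.80 / (1.50 + 20.80) = 22.9 × 20.80/22.30 = 21.4 V.

V_out ≈ 21.4 V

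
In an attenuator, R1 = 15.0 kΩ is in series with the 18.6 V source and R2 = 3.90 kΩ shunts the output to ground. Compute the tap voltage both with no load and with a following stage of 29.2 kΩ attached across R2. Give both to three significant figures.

Unloaded: 3.84 V; loaded: 3.47 V

Open-circuit: V = 18.6 × 3.90/(15.0 + 3.90) = 3.84 V.
With the load, R2 becomes R2‖R_L = 3.440 kΩ, so V = 18.6 × 3.440/18.44 = 3.47 V.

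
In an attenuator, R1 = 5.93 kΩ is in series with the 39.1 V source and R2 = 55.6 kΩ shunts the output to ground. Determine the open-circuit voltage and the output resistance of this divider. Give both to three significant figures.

V_th is the open-circuit tap voltage: 39.1 × 55.6/(5.93 + 55.6) = 35.3 V.
With the supply zeroed, R1 and R2 appear in parallel from the tap: R_th = R1‖R2 = (5.93 × 55.6)/61.53 = 5.36 kΩ.

V_th = 35.3 V, R_th = 5.36 kΩ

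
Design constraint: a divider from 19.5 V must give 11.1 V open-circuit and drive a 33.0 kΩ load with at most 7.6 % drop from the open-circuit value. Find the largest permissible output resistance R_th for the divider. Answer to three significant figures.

Loading drop = R_th/(R_th + R_L) ≤ 0.0760, so R_th ≤ R_L · ε/(1−ε) = 33.0 kΩ × 0.0760/0.9240 = 2.71 kΩ.

R_th ≤ 2.71 kΩ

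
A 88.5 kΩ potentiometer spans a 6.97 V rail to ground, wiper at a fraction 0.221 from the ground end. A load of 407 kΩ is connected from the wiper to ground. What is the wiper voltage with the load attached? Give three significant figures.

V ≈ 1.48 V

The wiper splits the pot into (1−α)R = 68.94 kΩ above and αR = 19.56 kΩ below.
Lower section ‖ load = 18.66 kΩ.
V_wiper = 6.97 × 18.66/(68.94 + 18.66) = 1.48 V.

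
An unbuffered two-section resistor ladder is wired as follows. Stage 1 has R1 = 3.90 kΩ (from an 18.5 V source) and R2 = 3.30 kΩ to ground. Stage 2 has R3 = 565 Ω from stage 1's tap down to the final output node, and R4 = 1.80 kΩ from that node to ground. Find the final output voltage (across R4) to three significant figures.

Stage 2 presents R3+R4 = 2365 Ω as a load on stage 1's tap.
Stage 1's lower leg becomes R2‖(R3+R4) = 1378 Ω, so V_mid = 18.5 × 1378/5278 = 4.829 V.
Stage 2 is itself unloaded: V_out = V_mid × R4/(R3+R4) = 4.829 × 1800/2365 = 3.68 V.

V_out ≈ 3.68 V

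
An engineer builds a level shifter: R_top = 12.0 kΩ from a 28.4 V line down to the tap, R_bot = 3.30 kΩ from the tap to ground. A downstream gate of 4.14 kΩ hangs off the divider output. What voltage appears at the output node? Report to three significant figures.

The load sits in parallel with R_bot: R_bot‖R_L = (3.30 × 4.14) / (3.30 + 4.14) = 1.836 kΩ.
V_out = 28.4 × 1.836 / (12.0 + 1.836) = 28.4 × 1.836/13.84 = 3.77 V.

V_out ≈ 3.77 V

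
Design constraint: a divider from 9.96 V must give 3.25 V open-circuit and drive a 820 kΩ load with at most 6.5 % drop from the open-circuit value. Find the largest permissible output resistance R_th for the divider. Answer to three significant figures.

R_th ≤ 57.0 kΩ

Loading drop = R_th/(R_th + R_L) ≤ 0.0650, so R_th ≤ R_L · ε/(1−ε) = 820 kΩ × 0.0650/0.9350 = 57.0 kΩ.
(Any R1, R2 with R2/(R1+R2) = 0.326 and R1‖R2 ≤ 57.0 kΩ will meet the spec.)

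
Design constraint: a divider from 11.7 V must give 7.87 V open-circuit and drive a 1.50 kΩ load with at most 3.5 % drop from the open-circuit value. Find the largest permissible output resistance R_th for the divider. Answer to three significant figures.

Loading drop = R_th/(R_th + R_L) ≤ 0.0350, so R_th ≤ R_L · ε/(1−ε) = 1.50 kΩ × 0.0350/0.9650 = 54.4 Ω.

R_th ≤ 54.4 Ω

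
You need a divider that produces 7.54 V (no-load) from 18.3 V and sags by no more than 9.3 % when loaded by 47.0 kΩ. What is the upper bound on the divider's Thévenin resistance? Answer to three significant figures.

R_th ≤ 4.82 kΩ

Loading drop = R_th/(R_th + R_L) ≤ 0.0930, so R_th ≤ R_L · ε/(1−ε) = 47.0 kΩ × 0.0930/0.9070 = 4.82 kΩ.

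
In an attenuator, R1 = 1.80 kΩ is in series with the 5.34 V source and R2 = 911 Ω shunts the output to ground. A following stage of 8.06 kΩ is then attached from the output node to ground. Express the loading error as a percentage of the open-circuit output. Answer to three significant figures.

The divider's output (Thévenin) resistance is R1‖R2 = 604.9 Ω.
Fractional drop under load = R_th/(R_th + R_L) = 604.9 / (604.9 + 8060) = 0.06981.
So the output falls by 6.98 %.

6.98 %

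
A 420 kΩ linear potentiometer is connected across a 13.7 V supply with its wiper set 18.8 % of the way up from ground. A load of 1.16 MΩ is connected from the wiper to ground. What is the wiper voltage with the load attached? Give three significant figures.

The wiper splits the pot into (1−α)R = 341.0 kΩ above and αR = 78.96 kΩ below.
Lower section ‖ load = 73.93 kΩ.
V_wiper = 13.7 × 73.93/(341.0 + 73.93) = 2.44 V.

V ≈ 2.44 V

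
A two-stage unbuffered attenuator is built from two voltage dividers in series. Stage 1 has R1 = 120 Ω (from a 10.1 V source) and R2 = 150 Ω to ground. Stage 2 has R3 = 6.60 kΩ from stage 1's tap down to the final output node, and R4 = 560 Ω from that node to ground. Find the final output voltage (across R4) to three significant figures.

Stage 2 presents R3+R4 = 7160 Ω as a load on stage 1's tap.
Stage 1's lower leg becomes R2‖(R3+R4) = 146.9 Ω, so V_mid = 10.1 × 146.9/266.9 = 5.559 V.
Stage 2 is itself unloaded: V_out = V_mid × R4/(R3+R4) = 5.559 × 560/7160 = 0.435 V.

V_out ≈ 0.435 V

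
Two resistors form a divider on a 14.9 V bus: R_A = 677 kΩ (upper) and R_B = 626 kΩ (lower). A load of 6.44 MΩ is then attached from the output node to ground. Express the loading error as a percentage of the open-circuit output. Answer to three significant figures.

The divider's output (Thévenin) resistance is R_A‖R_B = 325.3 kΩ.
Fractional drop under load = R_th/(R_th + R_L) = 325.3 / (325.3 + 6440) = 0.04808.
So the output falls by 4.81 %.

4.81 %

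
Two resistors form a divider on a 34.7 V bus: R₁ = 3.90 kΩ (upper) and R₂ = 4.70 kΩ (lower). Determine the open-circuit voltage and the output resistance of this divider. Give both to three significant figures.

V_th is the open-circuit tap voltage: 34.7 × 4.70/(3.90 + 4.70) = 19.0 V.
With the supply zeroed, R₁ and R₂ appear in parallel from the tap: R_th = R₁‖R₂ = (3.90 × 4.70)/8.600 = 2.13 kΩ.

V_th = 19.0 V, R_th = 2.13 kΩ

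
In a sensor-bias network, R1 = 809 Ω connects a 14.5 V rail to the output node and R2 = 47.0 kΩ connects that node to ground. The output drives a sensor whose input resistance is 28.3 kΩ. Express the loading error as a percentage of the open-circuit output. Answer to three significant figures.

2.73 %

The divider's output (Thévenin) resistance is R1‖R2 = 795.3 Ω.
Fractional drop under load = R_th/(R_th + R_L) = 795.3 / (795.3 + 28300) = 0.02733.
So the output falls by 2.73 %.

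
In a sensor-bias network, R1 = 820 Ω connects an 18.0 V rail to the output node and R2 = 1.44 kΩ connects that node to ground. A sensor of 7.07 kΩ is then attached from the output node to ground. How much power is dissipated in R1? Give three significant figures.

P ≈ 65.3 mW

Total resistance from the source is R1 + (R2‖R_L) = 2016 Ω, so I = 18.0/2016 Ω = 8.927 mA.
P = I²·R1 = (8.927 mA)² × 820 Ω = 65.3 mW.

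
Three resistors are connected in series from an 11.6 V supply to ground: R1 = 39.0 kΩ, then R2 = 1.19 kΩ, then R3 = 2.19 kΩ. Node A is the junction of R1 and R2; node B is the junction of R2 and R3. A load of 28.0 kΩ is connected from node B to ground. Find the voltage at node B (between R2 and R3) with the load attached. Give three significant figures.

V ≈ 0.558 V

At node B, R3 is in parallel with the load: R3‖R_L = 2.031 kΩ.
Below node A the resistance is R2 + (R3‖R_L) = 3.221 kΩ, so V_A = 11.6 × 3.221/42.22 = 0.8850 V.
Then V_B = V_A × (R3‖R_L)/(R2 + R3‖R_L) = 0.8850 × 2.031/3.221 = 0.558 V.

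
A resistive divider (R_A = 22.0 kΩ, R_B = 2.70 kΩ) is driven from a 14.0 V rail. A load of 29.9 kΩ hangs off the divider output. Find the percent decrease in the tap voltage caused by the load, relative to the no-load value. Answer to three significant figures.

The divider's output (Thévenin) resistance is R_A‖R_B = 2.405 kΩ.
Fractional drop under load = R_th/(R_th + R_L) = 2.405 / (2.405 + 29.9) = 0.07444.
So the output falls by 7.44 %.

7.44 %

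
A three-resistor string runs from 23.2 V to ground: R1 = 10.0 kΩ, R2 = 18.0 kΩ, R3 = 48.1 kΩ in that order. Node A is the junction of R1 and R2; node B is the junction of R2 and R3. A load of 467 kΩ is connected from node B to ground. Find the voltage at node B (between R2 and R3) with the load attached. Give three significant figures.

V ≈ 14.1 V

At node B, R3 is in parallel with the load: R3‖R_L = 43.61 kΩ.
Below node A the resistance is R2 + (R3‖R_L) = 61.61 kΩ, so V_A = 23.2 × 61.61/71.61 = 19.96 V.
Then V_B = V_A × (R3‖R_L)/(R2 + R3‖R_L) = 19.96 × 43.61/61.61 = 14.1 V.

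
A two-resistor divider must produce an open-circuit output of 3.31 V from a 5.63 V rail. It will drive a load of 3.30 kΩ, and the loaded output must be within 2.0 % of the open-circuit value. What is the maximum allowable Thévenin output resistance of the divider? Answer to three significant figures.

Loading drop = R_th/(R_th + R_L) ≤ 0.0200, so R_th ≤ R_L · ε/(1−ε) = 3.30 kΩ × 0.0200/0.9800 = 67.3 Ω.

R_th ≤ 67.3 Ω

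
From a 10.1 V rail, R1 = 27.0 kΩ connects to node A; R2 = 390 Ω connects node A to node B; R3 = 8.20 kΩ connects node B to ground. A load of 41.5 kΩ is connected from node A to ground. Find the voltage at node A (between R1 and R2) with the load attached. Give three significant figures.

V ≈ 2.11 V

Below node A the series string R2+R3 = 8590 Ω sits in parallel with the 41500 Ω load: 7117 Ω.
V_A = 10.1 × 7117/(27000 + 7117) = 2.11 V.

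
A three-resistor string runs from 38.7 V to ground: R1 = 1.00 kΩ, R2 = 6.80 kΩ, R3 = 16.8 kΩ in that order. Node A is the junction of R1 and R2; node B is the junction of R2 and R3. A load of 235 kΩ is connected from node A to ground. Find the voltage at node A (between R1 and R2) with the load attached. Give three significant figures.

Below node A the series string R2+R3 = 23.60 kΩ sits in parallel with the 235 kΩ load: 21.45 kΩ.
V_A = 38.7 × 21.45/(1.00 + 21.45) = 37.0 V.

V ≈ 37.0 V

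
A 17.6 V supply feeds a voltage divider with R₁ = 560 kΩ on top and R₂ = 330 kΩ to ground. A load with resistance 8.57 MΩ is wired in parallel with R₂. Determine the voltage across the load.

V_out ≈ 6.37 V

The load sits in parallel with R₂: R₂‖R_L = (330 × 8570) / (330 + 8570) = 317.8 kΩ.
V_out = 17.6 × 317.8 / (560 + 317.8) = 17.6 × 317.8/877.8 = 6.37 V.
(Unloaded it would have been 6.53 V.)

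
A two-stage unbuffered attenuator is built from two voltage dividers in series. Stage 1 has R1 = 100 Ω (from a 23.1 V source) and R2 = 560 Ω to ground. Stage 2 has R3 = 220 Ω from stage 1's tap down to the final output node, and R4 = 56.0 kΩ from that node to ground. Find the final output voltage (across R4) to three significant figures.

V_out ≈ 19.5 V

Stage 2 presents R3+R4 = 56220 Ω as a load on stage 1's tap.
Stage 1's lower leg becomes R2‖(R3+R4) = 554.5 Ω, so V_mid = 23.1 × 554.5/654.5 = 19.57 V.
Stage 2 is itself unloaded: V_out = V_mid × R4/(R3+R4) = 19.57 × 56000/56220 = 19.5 V.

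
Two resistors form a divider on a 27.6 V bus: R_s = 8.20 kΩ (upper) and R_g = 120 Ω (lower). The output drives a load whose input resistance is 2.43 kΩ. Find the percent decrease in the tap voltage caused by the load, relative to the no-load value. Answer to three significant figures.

The divider's output (Thévenin) resistance is R_s‖R_g = 118.3 Ω.
Fractional drop under load = R_th/(R_th + R_L) = 118.3 / (118.3 + 2430) = 0.04641.
So the output falls by 4.64 %.

4.64 %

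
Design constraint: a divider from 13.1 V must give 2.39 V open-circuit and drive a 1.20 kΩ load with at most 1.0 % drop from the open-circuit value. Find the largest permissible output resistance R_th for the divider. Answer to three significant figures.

Loading drop = R_th/(R_th + R_L) ≤ 0.0100, so R_th ≤ R_L · ε/(1−ε) = 1.20 kΩ × 0.0100/0.9900 = 12.1 Ω.

R_th ≤ 12.1 Ω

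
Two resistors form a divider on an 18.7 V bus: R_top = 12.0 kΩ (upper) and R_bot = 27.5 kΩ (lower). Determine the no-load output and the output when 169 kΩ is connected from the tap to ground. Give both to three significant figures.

Open-circuit: V = 18.7 × 27.5/(12.0 + 27.5) = 13.0 V.
With the load, R_bot becomes R_bot‖R_L = 23.65 kΩ, so V = 18.7 × 23.65/35.65 = 12.4 V.

Unloaded: 13.0 V; loaded: 12.4 V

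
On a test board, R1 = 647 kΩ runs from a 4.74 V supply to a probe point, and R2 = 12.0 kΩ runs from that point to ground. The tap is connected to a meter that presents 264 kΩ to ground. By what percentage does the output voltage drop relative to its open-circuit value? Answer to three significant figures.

4.27 %

The divider's output (Thévenin) resistance is R1‖R2 = 11.78 kΩ.
Fractional drop under load = R_th/(R_th + R_L) = 11.78 / (11.78 + 264) = 0.04272.
So the output falls by 4.27 %.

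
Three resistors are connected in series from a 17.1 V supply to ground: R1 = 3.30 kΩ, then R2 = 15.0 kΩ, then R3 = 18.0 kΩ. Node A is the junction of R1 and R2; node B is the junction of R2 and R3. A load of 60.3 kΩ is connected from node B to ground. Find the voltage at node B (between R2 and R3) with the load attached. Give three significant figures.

At node B, R3 is in parallel with the load: R3‖R_L = 13.86 kΩ.
Below node A the resistance is R2 + (R3‖R_L) = 28.86 kΩ, so V_A = 17.1 × 28.86/32.16 = 15.35 V.
Then V_B = V_A × (R3‖R_L)/(R2 + R3‖R_L) = 15.35 × 13.86/28.86 = 7.37 V.

V ≈ 7.37 V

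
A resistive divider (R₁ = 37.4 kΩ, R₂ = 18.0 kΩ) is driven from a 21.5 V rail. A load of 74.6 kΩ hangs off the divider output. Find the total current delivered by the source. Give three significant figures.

R₂‖R_L = 14.50 kΩ, so the source sees R₁ + R₂‖R_L = 51.90 kΩ.
I = 21.5 V / 51.90 kΩ = 0.414 mA.

I ≈ 0.414 mA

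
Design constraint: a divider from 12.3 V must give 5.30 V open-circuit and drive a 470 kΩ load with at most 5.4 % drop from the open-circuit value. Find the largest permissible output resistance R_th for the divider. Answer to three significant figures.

Loading drop = R_th/(R_th + R_L) ≤ 0.0540, so R_th ≤ R_L · ε/(1−ε) = 470 kΩ × 0.0540/0.9460 = 26.8 kΩ.
(Any R1, R2 with R2/(R1+R2) = 0.431 and R1‖R2 ≤ 26.8 kΩ will meet the spec.)

R_th ≤ 26.8 kΩ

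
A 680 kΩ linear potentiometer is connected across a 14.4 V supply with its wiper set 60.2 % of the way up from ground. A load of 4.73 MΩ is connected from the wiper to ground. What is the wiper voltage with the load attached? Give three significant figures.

The wiper splits the pot into (1−α)R = 270.6 kΩ above and αR = 409.4 kΩ below.
Lower section ‖ load = 376.8 kΩ.
V_wiper = 14.4 × 376.8/(270.6 + 376.8) = 8.38 V.

V ≈ 8.38 V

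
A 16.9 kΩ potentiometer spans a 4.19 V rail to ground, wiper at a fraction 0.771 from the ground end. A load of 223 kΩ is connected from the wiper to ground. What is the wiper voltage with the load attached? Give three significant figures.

The wiper splits the pot into (1−α)R = 3.870 kΩ above and αR = 13.03 kΩ below.
Lower section ‖ load = 12.31 kΩ.
V_wiper = 4.19 × 12.31/(3.870 + 12.31) = 3.19 V.

V ≈ 3.19 V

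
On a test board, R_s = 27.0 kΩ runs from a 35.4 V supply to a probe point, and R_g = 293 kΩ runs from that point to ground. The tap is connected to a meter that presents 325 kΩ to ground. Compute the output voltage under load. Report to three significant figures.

The load sits in parallel with R_g: R_g‖R_L = (293 × 325) / (293 + 325) = 154.1 kΩ.
V_out = 35.4 × 154.1 / (27.0 + 154.1) = 35.4 × 154.1/181.1 = 30.1 V.
(Unloaded it would have been 32.4 V.)

V_out ≈ 30.1 V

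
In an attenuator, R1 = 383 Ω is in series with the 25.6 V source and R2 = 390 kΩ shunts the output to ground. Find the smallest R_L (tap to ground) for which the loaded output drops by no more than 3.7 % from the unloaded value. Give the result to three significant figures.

Output resistance R_th = R1‖R2 = (383 × 390000)/390400 = 382.6 Ω.
The fractional drop is R_th/(R_th + R_L); requiring this ≤ 0.0370 gives R_L ≥ R_th(1/0.0370 − 1) = 382.6 × 26.03 = 9.96 kΩ.

R_L(min) ≈ 9.96 kΩ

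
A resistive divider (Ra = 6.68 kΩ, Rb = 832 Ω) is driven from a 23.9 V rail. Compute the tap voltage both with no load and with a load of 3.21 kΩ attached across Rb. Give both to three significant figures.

Unloaded: 2.65 V; loaded: 2.15 V

Open-circuit: V = 23.9 × 832/(6680 + 832) = 2.65 V.
With the load, Rb becomes Rb‖R_L = 660.7 Ω, so V = 23.9 × 660.7/7341 = 2.15 V.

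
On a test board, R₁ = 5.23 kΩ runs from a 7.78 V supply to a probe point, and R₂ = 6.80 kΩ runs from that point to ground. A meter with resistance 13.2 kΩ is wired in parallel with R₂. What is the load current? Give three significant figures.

I_L ≈ 0.272 mA

R₂‖R_L = 4.488 kΩ; V_out = 7.78 × 4.488/9.718 = 3.593 V.
I_L = V_out / R_L = 3.593 / 13.2 kΩ = 0.272 mA.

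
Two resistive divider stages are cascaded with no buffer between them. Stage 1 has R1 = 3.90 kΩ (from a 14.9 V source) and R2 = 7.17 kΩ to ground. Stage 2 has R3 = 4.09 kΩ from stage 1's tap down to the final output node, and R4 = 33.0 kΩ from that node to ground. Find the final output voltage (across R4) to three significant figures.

Stage 2 presents R3+R4 = 37.09 kΩ as a load on stage 1's tap.
Stage 1's lower leg becomes R2‖(R3+R4) = 6.008 kΩ, so V_mid = 14.9 × 6.008/9.908 = 9.035 V.
Stage 2 is itself unloaded: V_out = V_mid × R4/(R3+R4) = 9.035 × 33.0/37.09 = 8.04 V.

V_out ≈ 8.04 V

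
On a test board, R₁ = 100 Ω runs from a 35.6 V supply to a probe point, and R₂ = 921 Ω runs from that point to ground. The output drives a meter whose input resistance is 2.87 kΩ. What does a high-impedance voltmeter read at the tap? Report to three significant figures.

V_out ≈ 31.1 V

The load sits in parallel with R₂: R₂‖R_L = (921 × 2870) / (921 + 2870) = 697.2 Ω.
V_out = 35.6 × 697.2 / (100 + 697.2) = 35.6 × 697.2/797.2 = 31.1 V.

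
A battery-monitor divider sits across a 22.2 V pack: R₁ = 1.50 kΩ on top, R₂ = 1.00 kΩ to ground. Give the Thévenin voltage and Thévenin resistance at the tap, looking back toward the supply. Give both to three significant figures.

V_th = 8.88 V, R_th = 600 Ω

V_th is the open-circuit tap voltage: 22.2 × 1.00/(1.50 + 1.00) = 8.88 V.
With the supply zeroed, R₁ and R₂ appear in parallel from the tap: R_th = R₁‖R₂ = (1.50 × 1.00)/2.500 = 600 Ω.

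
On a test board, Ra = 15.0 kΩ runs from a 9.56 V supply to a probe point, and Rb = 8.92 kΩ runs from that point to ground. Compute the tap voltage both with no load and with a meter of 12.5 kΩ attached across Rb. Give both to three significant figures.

Unloaded: 3.57 V; loaded: 2.46 V

Open-circuit: V = 9.56 × 8.92/(15.0 + 8.92) = 3.57 V.
With the load, Rb becomes Rb‖R_L = 5.205 kΩ, so V = 9.56 × 5.205/20.21 = 2.46 V.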